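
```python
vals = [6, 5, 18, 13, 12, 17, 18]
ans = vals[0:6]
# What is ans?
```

vals has length 7. The slice vals[0:6] selects indices [0, 1, 2, 3, 4, 5] (0->6, 1->5, 2->18, 3->13, 4->12, 5->17), giving [6, 5, 18, 13, 12, 17].

[6, 5, 18, 13, 12, 17]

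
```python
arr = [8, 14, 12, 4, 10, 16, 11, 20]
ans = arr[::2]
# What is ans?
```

arr has length 8. The slice arr[::2] selects indices [0, 2, 4, 6] (0->8, 2->12, 4->10, 6->11), giving [8, 12, 10, 11].

[8, 12, 10, 11]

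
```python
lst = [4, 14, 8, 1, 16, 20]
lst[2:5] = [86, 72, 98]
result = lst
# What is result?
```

lst starts as [4, 14, 8, 1, 16, 20] (length 6). The slice lst[2:5] covers indices [2, 3, 4] with values [8, 1, 16]. Replacing that slice with [86, 72, 98] (same length) produces [4, 14, 86, 72, 98, 20].

[4, 14, 86, 72, 98, 20]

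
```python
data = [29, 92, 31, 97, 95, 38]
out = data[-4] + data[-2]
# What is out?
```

data has length 6. Negative index -4 maps to positive index 6 + (-4) = 2. data[2] = 31.
data has length 6. Negative index -2 maps to positive index 6 + (-2) = 4. data[4] = 95.
Sum: 31 + 95 = 126.

126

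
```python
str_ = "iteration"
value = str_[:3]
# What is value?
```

str_ has length 9. The slice str_[:3] selects indices [0, 1, 2] (0->'i', 1->'t', 2->'e'), giving 'ite'.

'ite'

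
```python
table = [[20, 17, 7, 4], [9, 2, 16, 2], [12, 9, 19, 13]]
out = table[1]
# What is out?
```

table has 3 rows. Row 1 is [9, 2, 16, 2].

[9, 2, 16, 2]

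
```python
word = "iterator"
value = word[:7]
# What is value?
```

word has length 8. The slice word[:7] selects indices [0, 1, 2, 3, 4, 5, 6] (0->'i', 1->'t', 2->'e', 3->'r', 4->'a', 5->'t', 6->'o'), giving 'iterato'.

'iterato'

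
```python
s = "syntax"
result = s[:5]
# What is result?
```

s has length 6. The slice s[:5] selects indices [0, 1, 2, 3, 4] (0->'s', 1->'y', 2->'n', 3->'t', 4->'a'), giving 'synta'.

'synta'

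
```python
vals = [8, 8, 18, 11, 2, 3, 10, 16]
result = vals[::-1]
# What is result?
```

vals has length 8. The slice vals[::-1] selects indices [7, 6, 5, 4, 3, 2, 1, 0] (7->16, 6->10, 5->3, 4->2, 3->11, 2->18, 1->8, 0->8), giving [16, 10, 3, 2, 11, 18, 8, 8].

[16, 10, 3, 2, 11, 18, 8, 8]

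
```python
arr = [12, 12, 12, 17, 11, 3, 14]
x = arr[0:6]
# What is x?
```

arr has length 7. The slice arr[0:6] selects indices [0, 1, 2, 3, 4, 5] (0->12, 1->12, 2->12, 3->17, 4->11, 5->3), giving [12, 12, 12, 17, 11, 3].

[12, 12, 12, 17, 11, 3]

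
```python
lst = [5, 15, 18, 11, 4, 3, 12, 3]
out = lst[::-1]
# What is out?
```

lst has length 8. The slice lst[::-1] selects indices [7, 6, 5, 4, 3, 2, 1, 0] (7->3, 6->12, 5->3, 4->4, 3->11, 2->18, 1->15, 0->5), giving [3, 12, 3, 4, 11, 18, 15, 5].

[3, 12, 3, 4, 11, 18, 15, 5]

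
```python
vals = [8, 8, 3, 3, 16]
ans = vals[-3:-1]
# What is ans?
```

vals has length 5. The slice vals[-3:-1] selects indices [2, 3] (2->3, 3->3), giving [3, 3].

[3, 3]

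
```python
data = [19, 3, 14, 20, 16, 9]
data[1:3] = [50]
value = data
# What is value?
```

data starts as [19, 3, 14, 20, 16, 9] (length 6). The slice data[1:3] covers indices [1, 2] with values [3, 14]. Replacing that slice with [50] (different length) produces [19, 50, 20, 16, 9].

[19, 50, 20, 16, 9]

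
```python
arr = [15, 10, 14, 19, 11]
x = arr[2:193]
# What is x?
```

arr has length 5. The slice arr[2:193] selects indices [2, 3, 4] (2->14, 3->19, 4->11), giving [14, 19, 11].

[14, 19, 11]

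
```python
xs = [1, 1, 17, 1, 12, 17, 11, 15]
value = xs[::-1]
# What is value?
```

xs has length 8. The slice xs[::-1] selects indices [7, 6, 5, 4, 3, 2, 1, 0] (7->15, 6->11, 5->17, 4->12, 3->1, 2->17, 1->1, 0->1), giving [15, 11, 17, 12, 1, 17, 1, 1].

[15, 11, 17, 12, 1, 17, 1, 1]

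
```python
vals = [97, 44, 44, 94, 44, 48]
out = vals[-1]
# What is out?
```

vals has length 6. Negative index -1 maps to positive index 6 + (-1) = 5. vals[5] = 48.

48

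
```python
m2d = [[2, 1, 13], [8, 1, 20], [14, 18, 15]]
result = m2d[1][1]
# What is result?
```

m2d[1] = [8, 1, 20]. Taking column 1 of that row yields 1.

1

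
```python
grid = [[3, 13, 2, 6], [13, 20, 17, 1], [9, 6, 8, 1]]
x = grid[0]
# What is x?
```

grid has 3 rows. Row 0 is [3, 13, 2, 6].

[3, 13, 2, 6]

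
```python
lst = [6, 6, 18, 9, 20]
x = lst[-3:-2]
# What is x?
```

lst has length 5. The slice lst[-3:-2] selects indices [2] (2->18), giving [18].

[18]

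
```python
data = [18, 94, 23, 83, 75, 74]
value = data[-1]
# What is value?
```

data has length 6. Negative index -1 maps to positive index 6 + (-1) = 5. data[5] = 74.

74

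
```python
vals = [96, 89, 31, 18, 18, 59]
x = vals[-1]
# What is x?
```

vals has length 6. Negative index -1 maps to positive index 6 + (-1) = 5. vals[5] = 59.

59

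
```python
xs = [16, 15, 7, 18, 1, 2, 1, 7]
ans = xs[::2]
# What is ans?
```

xs has length 8. The slice xs[::2] selects indices [0, 2, 4, 6] (0->16, 2->7, 4->1, 6->1), giving [16, 7, 1, 1].

[16, 7, 1, 1]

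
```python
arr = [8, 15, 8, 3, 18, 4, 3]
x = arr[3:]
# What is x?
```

arr has length 7. The slice arr[3:] selects indices [3, 4, 5, 6] (3->3, 4->18, 5->4, 6->3), giving [3, 18, 4, 3].

[3, 18, 4, 3]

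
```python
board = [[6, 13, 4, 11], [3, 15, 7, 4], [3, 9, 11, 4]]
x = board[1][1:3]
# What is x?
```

board[1] = [3, 15, 7, 4]. board[1] has length 4. The slice board[1][1:3] selects indices [1, 2] (1->15, 2->7), giving [15, 7].

[15, 7]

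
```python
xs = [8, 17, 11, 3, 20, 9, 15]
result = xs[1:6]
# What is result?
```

xs has length 7. The slice xs[1:6] selects indices [1, 2, 3, 4, 5] (1->17, 2->11, 3->3, 4->20, 5->9), giving [17, 11, 3, 20, 9].

[17, 11, 3, 20, 9]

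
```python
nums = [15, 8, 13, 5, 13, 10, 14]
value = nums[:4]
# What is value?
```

nums has length 7. The slice nums[:4] selects indices [0, 1, 2, 3] (0->15, 1->8, 2->13, 3->5), giving [15, 8, 13, 5].

[15, 8, 13, 5]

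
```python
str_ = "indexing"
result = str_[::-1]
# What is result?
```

str_ has length 8. The slice str_[::-1] selects indices [7, 6, 5, 4, 3, 2, 1, 0] (7->'g', 6->'n', 5->'i', 4->'x', 3->'e', 2->'d', 1->'n', 0->'i'), giving 'gnixedni'.

'gnixedni'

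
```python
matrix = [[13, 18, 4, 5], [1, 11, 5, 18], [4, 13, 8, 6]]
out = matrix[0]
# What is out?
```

matrix has 3 rows. Row 0 is [13, 18, 4, 5].

[13, 18, 4, 5]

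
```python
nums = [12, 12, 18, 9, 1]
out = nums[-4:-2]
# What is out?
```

nums has length 5. The slice nums[-4:-2] selects indices [1, 2] (1->12, 2->18), giving [12, 18].

[12, 18]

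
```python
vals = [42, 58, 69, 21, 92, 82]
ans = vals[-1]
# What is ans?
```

vals has length 6. Negative index -1 maps to positive index 6 + (-1) = 5. vals[5] = 82.

82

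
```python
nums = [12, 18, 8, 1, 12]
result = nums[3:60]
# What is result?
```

nums has length 5. The slice nums[3:60] selects indices [3, 4] (3->1, 4->12), giving [1, 12].

[1, 12]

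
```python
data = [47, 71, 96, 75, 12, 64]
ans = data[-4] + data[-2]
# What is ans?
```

data has length 6. Negative index -4 maps to positive index 6 + (-4) = 2. data[2] = 96.
data has length 6. Negative index -2 maps to positive index 6 + (-2) = 4. data[4] = 12.
Sum: 96 + 12 = 108.

108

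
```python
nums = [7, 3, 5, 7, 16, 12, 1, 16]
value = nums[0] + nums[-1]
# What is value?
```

nums has length 8. nums[0] = 7.
nums has length 8. Negative index -1 maps to positive index 8 + (-1) = 7. nums[7] = 16.
Sum: 7 + 16 = 23.

23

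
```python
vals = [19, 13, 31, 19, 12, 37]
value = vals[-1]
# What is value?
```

vals has length 6. Negative index -1 maps to positive index 6 + (-1) = 5. vals[5] = 37.

37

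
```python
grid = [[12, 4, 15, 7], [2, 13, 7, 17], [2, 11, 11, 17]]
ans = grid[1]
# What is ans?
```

grid has 3 rows. Row 1 is [2, 13, 7, 17].

[2, 13, 7, 17]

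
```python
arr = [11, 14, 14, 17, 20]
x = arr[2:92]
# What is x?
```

arr has length 5. The slice arr[2:92] selects indices [2, 3, 4] (2->14, 3->17, 4->20), giving [14, 17, 20].

[14, 17, 20]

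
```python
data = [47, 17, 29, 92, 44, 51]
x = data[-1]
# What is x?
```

data has length 6. Negative index -1 maps to positive index 6 + (-1) = 5. data[5] = 51.

51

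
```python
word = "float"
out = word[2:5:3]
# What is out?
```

word has length 5. The slice word[2:5:3] selects indices [2] (2->'o'), giving 'o'.

'o'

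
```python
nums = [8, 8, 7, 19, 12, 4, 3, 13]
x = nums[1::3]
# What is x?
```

nums has length 8. The slice nums[1::3] selects indices [1, 4, 7] (1->8, 4->12, 7->13), giving [8, 12, 13].

[8, 12, 13]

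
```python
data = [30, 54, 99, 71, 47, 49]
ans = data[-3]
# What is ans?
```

data has length 6. Negative index -3 maps to positive index 6 + (-3) = 3. data[3] = 71.

71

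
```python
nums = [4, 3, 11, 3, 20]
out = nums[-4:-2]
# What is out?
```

nums has length 5. The slice nums[-4:-2] selects indices [1, 2] (1->3, 2->11), giving [3, 11].

[3, 11]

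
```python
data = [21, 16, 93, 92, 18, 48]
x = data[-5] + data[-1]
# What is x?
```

data has length 6. Negative index -5 maps to positive index 6 + (-5) = 1. data[1] = 16.
data has length 6. Negative index -1 maps to positive index 6 + (-1) = 5. data[5] = 48.
Sum: 16 + 48 = 64.

64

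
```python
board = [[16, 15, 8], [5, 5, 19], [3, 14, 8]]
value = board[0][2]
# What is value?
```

board[0] = [16, 15, 8]. Taking column 2 of that row yields 8.

8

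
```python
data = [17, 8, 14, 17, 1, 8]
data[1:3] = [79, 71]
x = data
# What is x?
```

data starts as [17, 8, 14, 17, 1, 8] (length 6). The slice data[1:3] covers indices [1, 2] with values [8, 14]. Replacing that slice with [79, 71] (same length) produces [17, 79, 71, 17, 1, 8].

[17, 79, 71, 17, 1, 8]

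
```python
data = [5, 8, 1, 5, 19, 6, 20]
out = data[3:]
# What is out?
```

data has length 7. The slice data[3:] selects indices [3, 4, 5, 6] (3->5, 4->19, 5->6, 6->20), giving [5, 19, 6, 20].

[5, 19, 6, 20]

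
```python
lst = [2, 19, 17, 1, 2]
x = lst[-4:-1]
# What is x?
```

lst has length 5. The slice lst[-4:-1] selects indices [1, 2, 3] (1->19, 2->17, 3->1), giving [19, 17, 1].

[19, 17, 1]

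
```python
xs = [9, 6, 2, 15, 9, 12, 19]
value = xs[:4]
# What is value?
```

xs has length 7. The slice xs[:4] selects indices [0, 1, 2, 3] (0->9, 1->6, 2->2, 3->15), giving [9, 6, 2, 15].

[9, 6, 2, 15]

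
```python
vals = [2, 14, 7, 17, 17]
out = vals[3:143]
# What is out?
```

vals has length 5. The slice vals[3:143] selects indices [3, 4] (3->17, 4->17), giving [17, 17].

[17, 17]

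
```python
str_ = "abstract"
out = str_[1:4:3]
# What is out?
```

str_ has length 8. The slice str_[1:4:3] selects indices [1] (1->'b'), giving 'b'.

'b'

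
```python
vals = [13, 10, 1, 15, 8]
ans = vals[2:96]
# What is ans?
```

vals has length 5. The slice vals[2:96] selects indices [2, 3, 4] (2->1, 3->15, 4->8), giving [1, 15, 8].

[1, 15, 8]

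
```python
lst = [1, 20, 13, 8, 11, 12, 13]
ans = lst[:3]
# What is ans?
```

lst has length 7. The slice lst[:3] selects indices [0, 1, 2] (0->1, 1->20, 2->13), giving [1, 20, 13].

[1, 20, 13]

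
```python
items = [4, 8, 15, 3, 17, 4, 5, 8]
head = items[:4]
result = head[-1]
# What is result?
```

items has length 8. The slice items[:4] selects indices [0, 1, 2, 3] (0->4, 1->8, 2->15, 3->3), giving [4, 8, 15, 3]. So head = [4, 8, 15, 3]. Then head[-1] = 3.

3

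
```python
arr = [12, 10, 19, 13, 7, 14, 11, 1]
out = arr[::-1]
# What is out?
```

arr has length 8. The slice arr[::-1] selects indices [7, 6, 5, 4, 3, 2, 1, 0] (7->1, 6->11, 5->14, 4->7, 3->13, 2->19, 1->10, 0->12), giving [1, 11, 14, 7, 13, 19, 10, 12].

[1, 11, 14, 7, 13, 19, 10, 12]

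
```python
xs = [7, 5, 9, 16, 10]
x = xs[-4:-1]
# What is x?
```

xs has length 5. The slice xs[-4:-1] selects indices [1, 2, 3] (1->5, 2->9, 3->16), giving [5, 9, 16].

[5, 9, 16]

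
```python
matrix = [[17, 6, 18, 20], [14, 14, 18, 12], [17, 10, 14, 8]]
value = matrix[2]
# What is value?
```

matrix has 3 rows. Row 2 is [17, 10, 14, 8].

[17, 10, 14, 8]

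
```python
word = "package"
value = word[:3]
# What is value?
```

word has length 7. The slice word[:3] selects indices [0, 1, 2] (0->'p', 1->'a', 2->'c'), giving 'pac'.

'pac'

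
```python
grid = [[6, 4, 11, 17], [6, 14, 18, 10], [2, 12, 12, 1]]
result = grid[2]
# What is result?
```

grid has 3 rows. Row 2 is [2, 12, 12, 1].

[2, 12, 12, 1]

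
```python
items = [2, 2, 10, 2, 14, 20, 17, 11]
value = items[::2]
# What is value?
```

items has length 8. The slice items[::2] selects indices [0, 2, 4, 6] (0->2, 2->10, 4->14, 6->17), giving [2, 10, 14, 17].

[2, 10, 14, 17]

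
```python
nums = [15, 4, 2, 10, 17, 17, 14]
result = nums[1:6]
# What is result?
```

nums has length 7. The slice nums[1:6] selects indices [1, 2, 3, 4, 5] (1->4, 2->2, 3->10, 4->17, 5->17), giving [4, 2, 10, 17, 17].

[4, 2, 10, 17, 17]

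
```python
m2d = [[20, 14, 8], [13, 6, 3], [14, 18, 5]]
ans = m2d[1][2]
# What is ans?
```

m2d[1] = [13, 6, 3]. Taking column 2 of that row yields 3.

3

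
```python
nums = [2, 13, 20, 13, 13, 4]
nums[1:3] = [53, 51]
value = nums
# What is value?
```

nums starts as [2, 13, 20, 13, 13, 4] (length 6). The slice nums[1:3] covers indices [1, 2] with values [13, 20]. Replacing that slice with [53, 51] (same length) produces [2, 53, 51, 13, 13, 4].

[2, 53, 51, 13, 13, 4]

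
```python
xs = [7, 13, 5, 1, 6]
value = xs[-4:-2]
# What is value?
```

xs has length 5. The slice xs[-4:-2] selects indices [1, 2] (1->13, 2->5), giving [13, 5].

[13, 5]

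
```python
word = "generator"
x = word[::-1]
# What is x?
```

word has length 9. The slice word[::-1] selects indices [8, 7, 6, 5, 4, 3, 2, 1, 0] (8->'r', 7->'o', 6->'t', 5->'a', 4->'r', 3->'e', 2->'n', 1->'e', 0->'g'), giving 'rotareneg'.

'rotareneg'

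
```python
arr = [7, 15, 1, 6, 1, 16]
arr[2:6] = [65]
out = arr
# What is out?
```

arr starts as [7, 15, 1, 6, 1, 16] (length 6). The slice arr[2:6] covers indices [2, 3, 4, 5] with values [1, 6, 1, 16]. Replacing that slice with [65] (different length) produces [7, 15, 65].

[7, 15, 65]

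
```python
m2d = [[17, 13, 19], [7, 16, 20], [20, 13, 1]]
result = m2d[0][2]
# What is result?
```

m2d[0] = [17, 13, 19]. Taking column 2 of that row yields 19.

19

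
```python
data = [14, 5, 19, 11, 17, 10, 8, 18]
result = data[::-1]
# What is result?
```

data has length 8. The slice data[::-1] selects indices [7, 6, 5, 4, 3, 2, 1, 0] (7->18, 6->8, 5->10, 4->17, 3->11, 2->19, 1->5, 0->14), giving [18, 8, 10, 17, 11, 19, 5, 14].

[18, 8, 10, 17, 11, 19, 5, 14]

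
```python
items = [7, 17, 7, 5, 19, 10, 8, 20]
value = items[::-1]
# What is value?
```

items has length 8. The slice items[::-1] selects indices [7, 6, 5, 4, 3, 2, 1, 0] (7->20, 6->8, 5->10, 4->19, 3->5, 2->7, 1->17, 0->7), giving [20, 8, 10, 19, 5, 7, 17, 7].

[20, 8, 10, 19, 5, 7, 17, 7]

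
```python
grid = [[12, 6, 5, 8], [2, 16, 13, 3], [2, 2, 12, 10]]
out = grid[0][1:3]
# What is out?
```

grid[0] = [12, 6, 5, 8]. grid[0] has length 4. The slice grid[0][1:3] selects indices [1, 2] (1->6, 2->5), giving [6, 5].

[6, 5]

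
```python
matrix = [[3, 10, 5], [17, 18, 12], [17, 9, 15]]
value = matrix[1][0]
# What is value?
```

matrix[1] = [17, 18, 12]. Taking column 0 of that row yields 17.

17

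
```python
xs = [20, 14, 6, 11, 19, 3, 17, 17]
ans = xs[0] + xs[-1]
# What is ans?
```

xs has length 8. xs[0] = 20.
xs has length 8. Negative index -1 maps to positive index 8 + (-1) = 7. xs[7] = 17.
Sum: 20 + 17 = 37.

37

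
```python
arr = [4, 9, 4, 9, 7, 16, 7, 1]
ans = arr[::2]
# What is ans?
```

arr has length 8. The slice arr[::2] selects indices [0, 2, 4, 6] (0->4, 2->4, 4->7, 6->7), giving [4, 4, 7, 7].

[4, 4, 7, 7]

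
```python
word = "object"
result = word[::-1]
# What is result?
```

word has length 6. The slice word[::-1] selects indices [5, 4, 3, 2, 1, 0] (5->'t', 4->'c', 3->'e', 2->'j', 1->'b', 0->'o'), giving 'tcejbo'.

'tcejbo'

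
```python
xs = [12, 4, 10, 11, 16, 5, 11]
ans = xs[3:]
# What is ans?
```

xs has length 7. The slice xs[3:] selects indices [3, 4, 5, 6] (3->11, 4->16, 5->5, 6->11), giving [11, 16, 5, 11].

[11, 16, 5, 11]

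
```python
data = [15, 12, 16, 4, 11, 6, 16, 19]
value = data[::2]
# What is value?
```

data has length 8. The slice data[::2] selects indices [0, 2, 4, 6] (0->15, 2->16, 4->11, 6->16), giving [15, 16, 11, 16].

[15, 16, 11, 16]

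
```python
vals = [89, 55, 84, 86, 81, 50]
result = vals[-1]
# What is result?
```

vals has length 6. Negative index -1 maps to positive index 6 + (-1) = 5. vals[5] = 50.

50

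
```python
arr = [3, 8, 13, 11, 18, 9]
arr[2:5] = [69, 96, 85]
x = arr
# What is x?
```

arr starts as [3, 8, 13, 11, 18, 9] (length 6). The slice arr[2:5] covers indices [2, 3, 4] with values [13, 11, 18]. Replacing that slice with [69, 96, 85] (same length) produces [3, 8, 69, 96, 85, 9].

[3, 8, 69, 96, 85, 9]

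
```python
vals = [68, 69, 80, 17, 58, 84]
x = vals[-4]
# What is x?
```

vals has length 6. Negative index -4 maps to positive index 6 + (-4) = 2. vals[2] = 80.

80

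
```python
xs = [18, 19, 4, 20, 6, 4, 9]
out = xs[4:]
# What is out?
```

xs has length 7. The slice xs[4:] selects indices [4, 5, 6] (4->6, 5->4, 6->9), giving [6, 4, 9].

[6, 4, 9]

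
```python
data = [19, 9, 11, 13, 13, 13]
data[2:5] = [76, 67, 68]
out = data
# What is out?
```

data starts as [19, 9, 11, 13, 13, 13] (length 6). The slice data[2:5] covers indices [2, 3, 4] with values [11, 13, 13]. Replacing that slice with [76, 67, 68] (same length) produces [19, 9, 76, 67, 68, 13].

[19, 9, 76, 67, 68, 13]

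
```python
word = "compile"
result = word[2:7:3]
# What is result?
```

word has length 7. The slice word[2:7:3] selects indices [2, 5] (2->'m', 5->'l'), giving 'ml'.

'ml'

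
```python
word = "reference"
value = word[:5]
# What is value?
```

word has length 9. The slice word[:5] selects indices [0, 1, 2, 3, 4] (0->'r', 1->'e', 2->'f', 3->'e', 4->'r'), giving 'refer'.

'refer'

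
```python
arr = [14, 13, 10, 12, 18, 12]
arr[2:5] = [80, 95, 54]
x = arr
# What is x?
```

arr starts as [14, 13, 10, 12, 18, 12] (length 6). The slice arr[2:5] covers indices [2, 3, 4] with values [10, 12, 18]. Replacing that slice with [80, 95, 54] (same length) produces [14, 13, 80, 95, 54, 12].

[14, 13, 80, 95, 54, 12]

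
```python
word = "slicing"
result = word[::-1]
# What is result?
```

word has length 7. The slice word[::-1] selects indices [6, 5, 4, 3, 2, 1, 0] (6->'g', 5->'n', 4->'i', 3->'c', 2->'i', 1->'l', 0->'s'), giving 'gnicils'.

'gnicils'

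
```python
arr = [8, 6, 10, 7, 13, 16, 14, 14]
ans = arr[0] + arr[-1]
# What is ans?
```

arr has length 8. arr[0] = 8.
arr has length 8. Negative index -1 maps to positive index 8 + (-1) = 7. arr[7] = 14.
Sum: 8 + 14 = 22.

22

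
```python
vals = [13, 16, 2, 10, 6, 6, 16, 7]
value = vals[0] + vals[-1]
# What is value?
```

vals has length 8. vals[0] = 13.
vals has length 8. Negative index -1 maps to positive index 8 + (-1) = 7. vals[7] = 7.
Sum: 13 + 7 = 20.

20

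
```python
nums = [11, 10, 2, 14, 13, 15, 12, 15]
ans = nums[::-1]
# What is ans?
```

nums has length 8. The slice nums[::-1] selects indices [7, 6, 5, 4, 3, 2, 1, 0] (7->15, 6->12, 5->15, 4->13, 3->14, 2->2, 1->10, 0->11), giving [15, 12, 15, 13, 14, 2, 10, 11].

[15, 12, 15, 13, 14, 2, 10, 11]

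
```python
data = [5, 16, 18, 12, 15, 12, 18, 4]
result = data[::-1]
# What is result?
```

data has length 8. The slice data[::-1] selects indices [7, 6, 5, 4, 3, 2, 1, 0] (7->4, 6->18, 5->12, 4->15, 3->12, 2->18, 1->16, 0->5), giving [4, 18, 12, 15, 12, 18, 16, 5].

[4, 18, 12, 15, 12, 18, 16, 5]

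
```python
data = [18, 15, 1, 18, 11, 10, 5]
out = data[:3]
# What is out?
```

data has length 7. The slice data[:3] selects indices [0, 1, 2] (0->18, 1->15, 2->1), giving [18, 15, 1].

[18, 15, 1]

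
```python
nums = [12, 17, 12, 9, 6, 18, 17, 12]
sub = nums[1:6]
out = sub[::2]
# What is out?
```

nums has length 8. The slice nums[1:6] selects indices [1, 2, 3, 4, 5] (1->17, 2->12, 3->9, 4->6, 5->18), giving [17, 12, 9, 6, 18]. So sub = [17, 12, 9, 6, 18]. sub has length 5. The slice sub[::2] selects indices [0, 2, 4] (0->17, 2->9, 4->18), giving [17, 9, 18].

[17, 9, 18]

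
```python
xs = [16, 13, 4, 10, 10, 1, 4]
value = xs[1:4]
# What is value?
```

xs has length 7. The slice xs[1:4] selects indices [1, 2, 3] (1->13, 2->4, 3->10), giving [13, 4, 10].

[13, 4, 10]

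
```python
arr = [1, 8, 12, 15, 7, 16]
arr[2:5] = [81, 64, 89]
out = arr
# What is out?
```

arr starts as [1, 8, 12, 15, 7, 16] (length 6). The slice arr[2:5] covers indices [2, 3, 4] with values [12, 15, 7]. Replacing that slice with [81, 64, 89] (same length) produces [1, 8, 81, 64, 89, 16].

[1, 8, 81, 64, 89, 16]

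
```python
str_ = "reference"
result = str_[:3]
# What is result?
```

str_ has length 9. The slice str_[:3] selects indices [0, 1, 2] (0->'r', 1->'e', 2->'f'), giving 'ref'.

'ref'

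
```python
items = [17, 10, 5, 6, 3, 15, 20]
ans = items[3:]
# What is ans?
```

items has length 7. The slice items[3:] selects indices [3, 4, 5, 6] (3->6, 4->3, 5->15, 6->20), giving [6, 3, 15, 20].

[6, 3, 15, 20]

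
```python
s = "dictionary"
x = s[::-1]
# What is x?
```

s has length 10. The slice s[::-1] selects indices [9, 8, 7, 6, 5, 4, 3, 2, 1, 0] (9->'y', 8->'r', 7->'a', 6->'n', 5->'o', 4->'i', 3->'t', 2->'c', 1->'i', 0->'d'), giving 'yranoitcid'.

'yranoitcid'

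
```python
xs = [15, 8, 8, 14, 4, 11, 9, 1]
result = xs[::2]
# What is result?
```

xs has length 8. The slice xs[::2] selects indices [0, 2, 4, 6] (0->15, 2->8, 4->4, 6->9), giving [15, 8, 4, 9].

[15, 8, 4, 9]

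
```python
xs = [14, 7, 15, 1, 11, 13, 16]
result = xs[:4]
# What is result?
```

xs has length 7. The slice xs[:4] selects indices [0, 1, 2, 3] (0->14, 1->7, 2->15, 3->1), giving [14, 7, 15, 1].

[14, 7, 15, 1]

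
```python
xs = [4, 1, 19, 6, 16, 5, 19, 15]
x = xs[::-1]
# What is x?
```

xs has length 8. The slice xs[::-1] selects indices [7, 6, 5, 4, 3, 2, 1, 0] (7->15, 6->19, 5->5, 4->16, 3->6, 2->19, 1->1, 0->4), giving [15, 19, 5, 16, 6, 19, 1, 4].

[15, 19, 5, 16, 6, 19, 1, 4]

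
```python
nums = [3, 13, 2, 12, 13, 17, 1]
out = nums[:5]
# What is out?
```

nums has length 7. The slice nums[:5] selects indices [0, 1, 2, 3, 4] (0->3, 1->13, 2->2, 3->12, 4->13), giving [3, 13, 2, 12, 13].

[3, 13, 2, 12, 13]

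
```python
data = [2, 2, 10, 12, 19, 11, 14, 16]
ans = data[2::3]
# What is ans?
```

data has length 8. The slice data[2::3] selects indices [2, 5] (2->10, 5->11), giving [10, 11].

[10, 11]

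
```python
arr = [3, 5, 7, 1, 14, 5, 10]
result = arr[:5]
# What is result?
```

arr has length 7. The slice arr[:5] selects indices [0, 1, 2, 3, 4] (0->3, 1->5, 2->7, 3->1, 4->14), giving [3, 5, 7, 1, 14].

[3, 5, 7, 1, 14]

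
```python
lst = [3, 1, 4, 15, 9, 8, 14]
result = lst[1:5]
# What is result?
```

lst has length 7. The slice lst[1:5] selects indices [1, 2, 3, 4] (1->1, 2->4, 3->15, 4->9), giving [1, 4, 15, 9].

[1, 4, 15, 9]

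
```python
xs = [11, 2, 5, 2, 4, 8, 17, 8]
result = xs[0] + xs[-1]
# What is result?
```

xs has length 8. xs[0] = 11.
xs has length 8. Negative index -1 maps to positive index 8 + (-1) = 7. xs[7] = 8.
Sum: 11 + 8 = 19.

19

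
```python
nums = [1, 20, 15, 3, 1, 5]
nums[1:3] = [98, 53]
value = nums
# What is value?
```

nums starts as [1, 20, 15, 3, 1, 5] (length 6). The slice nums[1:3] covers indices [1, 2] with values [20, 15]. Replacing that slice with [98, 53] (same length) produces [1, 98, 53, 3, 1, 5].

[1, 98, 53, 3, 1, 5]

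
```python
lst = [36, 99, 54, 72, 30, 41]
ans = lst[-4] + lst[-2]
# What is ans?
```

lst has length 6. Negative index -4 maps to positive index 6 + (-4) = 2. lst[2] = 54.
lst has length 6. Negative index -2 maps to positive index 6 + (-2) = 4. lst[4] = 30.
Sum: 54 + 30 = 84.

84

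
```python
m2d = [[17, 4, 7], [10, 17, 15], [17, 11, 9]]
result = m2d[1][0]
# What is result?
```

m2d[1] = [10, 17, 15]. Taking column 0 of that row yields 10.

10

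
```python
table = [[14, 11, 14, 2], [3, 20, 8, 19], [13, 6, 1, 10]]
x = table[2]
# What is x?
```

table has 3 rows. Row 2 is [13, 6, 1, 10].

[13, 6, 1, 10]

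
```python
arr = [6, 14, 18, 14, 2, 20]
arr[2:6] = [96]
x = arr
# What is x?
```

arr starts as [6, 14, 18, 14, 2, 20] (length 6). The slice arr[2:6] covers indices [2, 3, 4, 5] with values [18, 14, 2, 20]. Replacing that slice with [96] (different length) produces [6, 14, 96].

[6, 14, 96]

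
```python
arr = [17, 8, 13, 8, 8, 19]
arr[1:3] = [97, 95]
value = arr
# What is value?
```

arr starts as [17, 8, 13, 8, 8, 19] (length 6). The slice arr[1:3] covers indices [1, 2] with values [8, 13]. Replacing that slice with [97, 95] (same length) produces [17, 97, 95, 8, 8, 19].

[17, 97, 95, 8, 8, 19]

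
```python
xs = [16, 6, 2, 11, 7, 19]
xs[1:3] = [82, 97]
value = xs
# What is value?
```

xs starts as [16, 6, 2, 11, 7, 19] (length 6). The slice xs[1:3] covers indices [1, 2] with values [6, 2]. Replacing that slice with [82, 97] (same length) produces [16, 82, 97, 11, 7, 19].

[16, 82, 97, 11, 7, 19]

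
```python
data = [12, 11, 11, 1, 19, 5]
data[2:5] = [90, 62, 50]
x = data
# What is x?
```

data starts as [12, 11, 11, 1, 19, 5] (length 6). The slice data[2:5] covers indices [2, 3, 4] with values [11, 1, 19]. Replacing that slice with [90, 62, 50] (same length) produces [12, 11, 90, 62, 50, 5].

[12, 11, 90, 62, 50, 5]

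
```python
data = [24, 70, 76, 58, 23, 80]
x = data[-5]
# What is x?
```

data has length 6. Negative index -5 maps to positive index 6 + (-5) = 1. data[1] = 70.

70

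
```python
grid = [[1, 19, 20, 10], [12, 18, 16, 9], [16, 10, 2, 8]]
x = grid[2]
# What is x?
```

grid has 3 rows. Row 2 is [16, 10, 2, 8].

[16, 10, 2, 8]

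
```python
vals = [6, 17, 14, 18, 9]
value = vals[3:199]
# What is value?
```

vals has length 5. The slice vals[3:199] selects indices [3, 4] (3->18, 4->9), giving [18, 9].

[18, 9]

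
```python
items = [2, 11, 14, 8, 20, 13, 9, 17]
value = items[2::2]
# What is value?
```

items has length 8. The slice items[2::2] selects indices [2, 4, 6] (2->14, 4->20, 6->9), giving [14, 20, 9].

[14, 20, 9]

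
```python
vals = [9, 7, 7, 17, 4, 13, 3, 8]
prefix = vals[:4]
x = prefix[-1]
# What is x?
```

vals has length 8. The slice vals[:4] selects indices [0, 1, 2, 3] (0->9, 1->7, 2->7, 3->17), giving [9, 7, 7, 17]. So prefix = [9, 7, 7, 17]. Then prefix[-1] = 17.

17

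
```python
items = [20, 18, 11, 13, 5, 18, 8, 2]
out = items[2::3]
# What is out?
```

items has length 8. The slice items[2::3] selects indices [2, 5] (2->11, 5->18), giving [11, 18].

[11, 18]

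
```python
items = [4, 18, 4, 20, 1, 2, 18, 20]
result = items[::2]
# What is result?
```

items has length 8. The slice items[::2] selects indices [0, 2, 4, 6] (0->4, 2->4, 4->1, 6->18), giving [4, 4, 1, 18].

[4, 4, 1, 18]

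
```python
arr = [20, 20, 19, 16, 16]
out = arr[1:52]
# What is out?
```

arr has length 5. The slice arr[1:52] selects indices [1, 2, 3, 4] (1->20, 2->19, 3->16, 4->16), giving [20, 19, 16, 16].

[20, 19, 16, 16]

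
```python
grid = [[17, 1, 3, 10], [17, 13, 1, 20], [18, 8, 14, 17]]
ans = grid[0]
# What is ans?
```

grid has 3 rows. Row 0 is [17, 1, 3, 10].

[17, 1, 3, 10]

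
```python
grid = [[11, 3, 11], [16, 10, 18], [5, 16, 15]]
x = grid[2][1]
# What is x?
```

grid[2] = [5, 16, 15]. Taking column 1 of that row yields 16.

16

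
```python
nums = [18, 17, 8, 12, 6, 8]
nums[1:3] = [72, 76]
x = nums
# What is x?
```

nums starts as [18, 17, 8, 12, 6, 8] (length 6). The slice nums[1:3] covers indices [1, 2] with values [17, 8]. Replacing that slice with [72, 76] (same length) produces [18, 72, 76, 12, 6, 8].

[18, 72, 76, 12, 6, 8]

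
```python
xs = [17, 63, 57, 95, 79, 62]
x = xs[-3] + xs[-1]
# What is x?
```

xs has length 6. Negative index -3 maps to positive index 6 + (-3) = 3. xs[3] = 95.
xs has length 6. Negative index -1 maps to positive index 6 + (-1) = 5. xs[5] = 62.
Sum: 95 + 62 = 157.

157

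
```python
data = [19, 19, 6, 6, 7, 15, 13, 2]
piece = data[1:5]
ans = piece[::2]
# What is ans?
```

data has length 8. The slice data[1:5] selects indices [1, 2, 3, 4] (1->19, 2->6, 3->6, 4->7), giving [19, 6, 6, 7]. So piece = [19, 6, 6, 7]. piece has length 4. The slice piece[::2] selects indices [0, 2] (0->19, 2->6), giving [19, 6].

[19, 6]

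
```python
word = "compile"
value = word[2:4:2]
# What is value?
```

word has length 7. The slice word[2:4:2] selects indices [2] (2->'m'), giving 'm'.

'm'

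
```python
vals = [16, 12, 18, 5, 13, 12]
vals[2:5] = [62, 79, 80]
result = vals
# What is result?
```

vals starts as [16, 12, 18, 5, 13, 12] (length 6). The slice vals[2:5] covers indices [2, 3, 4] with values [18, 5, 13]. Replacing that slice with [62, 79, 80] (same length) produces [16, 12, 62, 79, 80, 12].

[16, 12, 62, 79, 80, 12]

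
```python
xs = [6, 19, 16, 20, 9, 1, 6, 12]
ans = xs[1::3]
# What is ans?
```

xs has length 8. The slice xs[1::3] selects indices [1, 4, 7] (1->19, 4->9, 7->12), giving [19, 9, 12].

[19, 9, 12]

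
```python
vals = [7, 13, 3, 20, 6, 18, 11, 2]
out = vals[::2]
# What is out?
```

vals has length 8. The slice vals[::2] selects indices [0, 2, 4, 6] (0->7, 2->3, 4->6, 6->11), giving [7, 3, 6, 11].

[7, 3, 6, 11]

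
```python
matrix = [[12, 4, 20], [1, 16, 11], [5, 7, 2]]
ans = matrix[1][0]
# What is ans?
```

matrix[1] = [1, 16, 11]. Taking column 0 of that row yields 1.

1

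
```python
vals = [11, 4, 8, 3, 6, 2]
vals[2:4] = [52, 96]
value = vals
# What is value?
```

vals starts as [11, 4, 8, 3, 6, 2] (length 6). The slice vals[2:4] covers indices [2, 3] with values [8, 3]. Replacing that slice with [52, 96] (same length) produces [11, 4, 52, 96, 6, 2].

[11, 4, 52, 96, 6, 2]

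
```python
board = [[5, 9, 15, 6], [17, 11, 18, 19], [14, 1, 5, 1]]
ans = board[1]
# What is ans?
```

board has 3 rows. Row 1 is [17, 11, 18, 19].

[17, 11, 18, 19]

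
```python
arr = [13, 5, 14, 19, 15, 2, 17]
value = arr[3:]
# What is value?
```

arr has length 7. The slice arr[3:] selects indices [3, 4, 5, 6] (3->19, 4->15, 5->2, 6->17), giving [19, 15, 2, 17].

[19, 15, 2, 17]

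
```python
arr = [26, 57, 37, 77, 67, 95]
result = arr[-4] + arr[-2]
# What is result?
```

arr has length 6. Negative index -4 maps to positive index 6 + (-4) = 2. arr[2] = 37.
arr has length 6. Negative index -2 maps to positive index 6 + (-2) = 4. arr[4] = 67.
Sum: 37 + 67 = 104.

104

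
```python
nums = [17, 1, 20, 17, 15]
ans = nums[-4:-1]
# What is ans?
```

nums has length 5. The slice nums[-4:-1] selects indices [1, 2, 3] (1->1, 2->20, 3->17), giving [1, 20, 17].

[1, 20, 17]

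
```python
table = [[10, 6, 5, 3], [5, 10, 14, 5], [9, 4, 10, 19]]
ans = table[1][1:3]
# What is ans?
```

table[1] = [5, 10, 14, 5]. table[1] has length 4. The slice table[1][1:3] selects indices [1, 2] (1->10, 2->14), giving [10, 14].

[10, 14]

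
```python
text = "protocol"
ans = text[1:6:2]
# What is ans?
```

text has length 8. The slice text[1:6:2] selects indices [1, 3, 5] (1->'r', 3->'t', 5->'c'), giving 'rtc'.

'rtc'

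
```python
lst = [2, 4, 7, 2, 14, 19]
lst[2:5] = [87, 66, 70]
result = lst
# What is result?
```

lst starts as [2, 4, 7, 2, 14, 19] (length 6). The slice lst[2:5] covers indices [2, 3, 4] with values [7, 2, 14]. Replacing that slice with [87, 66, 70] (same length) produces [2, 4, 87, 66, 70, 19].

[2, 4, 87, 66, 70, 19]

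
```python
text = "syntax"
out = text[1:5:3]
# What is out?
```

text has length 6. The slice text[1:5:3] selects indices [1, 4] (1->'y', 4->'a'), giving 'ya'.

'ya'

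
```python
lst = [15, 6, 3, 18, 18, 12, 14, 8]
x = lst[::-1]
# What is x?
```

lst has length 8. The slice lst[::-1] selects indices [7, 6, 5, 4, 3, 2, 1, 0] (7->8, 6->14, 5->12, 4->18, 3->18, 2->3, 1->6, 0->15), giving [8, 14, 12, 18, 18, 3, 6, 15].

[8, 14, 12, 18, 18, 3, 6, 15]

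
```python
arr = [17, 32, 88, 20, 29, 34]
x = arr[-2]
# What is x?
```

arr has length 6. Negative index -2 maps to positive index 6 + (-2) = 4. arr[4] = 29.

29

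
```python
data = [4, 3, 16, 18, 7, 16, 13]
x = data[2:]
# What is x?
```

data has length 7. The slice data[2:] selects indices [2, 3, 4, 5, 6] (2->16, 3->18, 4->7, 5->16, 6->13), giving [16, 18, 7, 16, 13].

[16, 18, 7, 16, 13]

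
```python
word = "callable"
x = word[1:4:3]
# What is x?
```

word has length 8. The slice word[1:4:3] selects indices [1] (1->'a'), giving 'a'.

'a'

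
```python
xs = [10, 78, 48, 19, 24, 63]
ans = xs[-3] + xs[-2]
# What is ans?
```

xs has length 6. Negative index -3 maps to positive index 6 + (-3) = 3. xs[3] = 19.
xs has length 6. Negative index -2 maps to positive index 6 + (-2) = 4. xs[4] = 24.
Sum: 19 + 24 = 43.

43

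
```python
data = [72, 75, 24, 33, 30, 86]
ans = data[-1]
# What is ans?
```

data has length 6. Negative index -1 maps to positive index 6 + (-1) = 5. data[5] = 86.

86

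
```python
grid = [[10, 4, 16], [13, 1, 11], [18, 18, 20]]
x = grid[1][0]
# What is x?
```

grid[1] = [13, 1, 11]. Taking column 0 of that row yields 13.

13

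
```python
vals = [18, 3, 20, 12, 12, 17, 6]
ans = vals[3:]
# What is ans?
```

vals has length 7. The slice vals[3:] selects indices [3, 4, 5, 6] (3->12, 4->12, 5->17, 6->6), giving [12, 12, 17, 6].

[12, 12, 17, 6]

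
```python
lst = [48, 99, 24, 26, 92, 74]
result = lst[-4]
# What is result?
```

lst has length 6. Negative index -4 maps to positive index 6 + (-4) = 2. lst[2] = 24.

24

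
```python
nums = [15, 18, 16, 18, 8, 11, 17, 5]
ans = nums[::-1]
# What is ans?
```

nums has length 8. The slice nums[::-1] selects indices [7, 6, 5, 4, 3, 2, 1, 0] (7->5, 6->17, 5->11, 4->8, 3->18, 2->16, 1->18, 0->15), giving [5, 17, 11, 8, 18, 16, 18, 15].

[5, 17, 11, 8, 18, 16, 18, 15]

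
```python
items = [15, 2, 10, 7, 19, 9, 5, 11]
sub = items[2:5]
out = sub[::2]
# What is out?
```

items has length 8. The slice items[2:5] selects indices [2, 3, 4] (2->10, 3->7, 4->19), giving [10, 7, 19]. So sub = [10, 7, 19]. sub has length 3. The slice sub[::2] selects indices [0, 2] (0->10, 2->19), giving [10, 19].

[10, 19]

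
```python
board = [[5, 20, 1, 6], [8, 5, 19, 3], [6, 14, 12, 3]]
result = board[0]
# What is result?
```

board has 3 rows. Row 0 is [5, 20, 1, 6].

[5, 20, 1, 6]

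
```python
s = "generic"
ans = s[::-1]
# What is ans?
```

s has length 7. The slice s[::-1] selects indices [6, 5, 4, 3, 2, 1, 0] (6->'c', 5->'i', 4->'r', 3->'e', 2->'n', 1->'e', 0->'g'), giving 'cireneg'.

'cireneg'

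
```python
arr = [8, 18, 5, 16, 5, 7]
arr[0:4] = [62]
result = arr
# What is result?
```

arr starts as [8, 18, 5, 16, 5, 7] (length 6). The slice arr[0:4] covers indices [0, 1, 2, 3] with values [8, 18, 5, 16]. Replacing that slice with [62] (different length) produces [62, 5, 7].

[62, 5, 7]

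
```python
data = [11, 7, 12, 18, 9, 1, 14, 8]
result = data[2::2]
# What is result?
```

data has length 8. The slice data[2::2] selects indices [2, 4, 6] (2->12, 4->9, 6->14), giving [12, 9, 14].

[12, 9, 14]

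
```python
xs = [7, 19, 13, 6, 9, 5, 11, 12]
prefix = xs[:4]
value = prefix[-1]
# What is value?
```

xs has length 8. The slice xs[:4] selects indices [0, 1, 2, 3] (0->7, 1->19, 2->13, 3->6), giving [7, 19, 13, 6]. So prefix = [7, 19, 13, 6]. Then prefix[-1] = 6.

6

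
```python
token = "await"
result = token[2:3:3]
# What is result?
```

token has length 5. The slice token[2:3:3] selects indices [2] (2->'a'), giving 'a'.

'a'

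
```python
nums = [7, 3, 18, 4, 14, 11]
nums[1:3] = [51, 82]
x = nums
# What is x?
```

nums starts as [7, 3, 18, 4, 14, 11] (length 6). The slice nums[1:3] covers indices [1, 2] with values [3, 18]. Replacing that slice with [51, 82] (same length) produces [7, 51, 82, 4, 14, 11].

[7, 51, 82, 4, 14, 11]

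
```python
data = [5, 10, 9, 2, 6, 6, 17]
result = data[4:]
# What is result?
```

data has length 7. The slice data[4:] selects indices [4, 5, 6] (4->6, 5->6, 6->17), giving [6, 6, 17].

[6, 6, 17]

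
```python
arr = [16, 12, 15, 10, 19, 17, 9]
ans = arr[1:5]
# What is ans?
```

arr has length 7. The slice arr[1:5] selects indices [1, 2, 3, 4] (1->12, 2->15, 3->10, 4->19), giving [12, 15, 10, 19].

[12, 15, 10, 19]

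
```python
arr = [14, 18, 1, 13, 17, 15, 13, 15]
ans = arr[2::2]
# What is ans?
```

arr has length 8. The slice arr[2::2] selects indices [2, 4, 6] (2->1, 4->17, 6->13), giving [1, 17, 13].

[1, 17, 13]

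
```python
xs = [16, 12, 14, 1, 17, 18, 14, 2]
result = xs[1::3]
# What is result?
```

xs has length 8. The slice xs[1::3] selects indices [1, 4, 7] (1->12, 4->17, 7->2), giving [12, 17, 2].

[12, 17, 2]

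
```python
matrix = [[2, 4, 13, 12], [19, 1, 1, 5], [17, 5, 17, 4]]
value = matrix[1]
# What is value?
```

matrix has 3 rows. Row 1 is [19, 1, 1, 5].

[19, 1, 1, 5]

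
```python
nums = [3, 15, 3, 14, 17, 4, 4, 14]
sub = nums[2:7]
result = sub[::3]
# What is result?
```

nums has length 8. The slice nums[2:7] selects indices [2, 3, 4, 5, 6] (2->3, 3->14, 4->17, 5->4, 6->4), giving [3, 14, 17, 4, 4]. So sub = [3, 14, 17, 4, 4]. sub has length 5. The slice sub[::3] selects indices [0, 3] (0->3, 3->4), giving [3, 4].

[3, 4]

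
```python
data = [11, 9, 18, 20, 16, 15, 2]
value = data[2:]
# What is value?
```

data has length 7. The slice data[2:] selects indices [2, 3, 4, 5, 6] (2->18, 3->20, 4->16, 5->15, 6->2), giving [18, 20, 16, 15, 2].

[18, 20, 16, 15, 2]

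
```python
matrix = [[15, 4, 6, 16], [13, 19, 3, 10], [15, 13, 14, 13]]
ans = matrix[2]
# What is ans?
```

matrix has 3 rows. Row 2 is [15, 13, 14, 13].

[15, 13, 14, 13]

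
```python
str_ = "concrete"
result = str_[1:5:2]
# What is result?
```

str_ has length 8. The slice str_[1:5:2] selects indices [1, 3] (1->'o', 3->'c'), giving 'oc'.

'oc'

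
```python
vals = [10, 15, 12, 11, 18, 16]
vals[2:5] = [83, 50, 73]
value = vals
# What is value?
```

vals starts as [10, 15, 12, 11, 18, 16] (length 6). The slice vals[2:5] covers indices [2, 3, 4] with values [12, 11, 18]. Replacing that slice with [83, 50, 73] (same length) produces [10, 15, 83, 50, 73, 16].

[10, 15, 83, 50, 73, 16]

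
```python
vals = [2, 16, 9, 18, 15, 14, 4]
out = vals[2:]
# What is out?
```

vals has length 7. The slice vals[2:] selects indices [2, 3, 4, 5, 6] (2->9, 3->18, 4->15, 5->14, 6->4), giving [9, 18, 15, 14, 4].

[9, 18, 15, 14, 4]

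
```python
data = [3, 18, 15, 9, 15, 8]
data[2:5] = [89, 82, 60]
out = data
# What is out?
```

data starts as [3, 18, 15, 9, 15, 8] (length 6). The slice data[2:5] covers indices [2, 3, 4] with values [15, 9, 15]. Replacing that slice with [89, 82, 60] (same length) produces [3, 18, 89, 82, 60, 8].

[3, 18, 89, 82, 60, 8]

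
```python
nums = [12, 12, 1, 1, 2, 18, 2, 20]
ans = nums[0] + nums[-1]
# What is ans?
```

nums has length 8. nums[0] = 12.
nums has length 8. Negative index -1 maps to positive index 8 + (-1) = 7. nums[7] = 20.
Sum: 12 + 20 = 32.

32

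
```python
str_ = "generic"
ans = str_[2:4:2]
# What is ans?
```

str_ has length 7. The slice str_[2:4:2] selects indices [2] (2->'n'), giving 'n'.

'n'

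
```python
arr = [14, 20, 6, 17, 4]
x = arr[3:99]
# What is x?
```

arr has length 5. The slice arr[3:99] selects indices [3, 4] (3->17, 4->4), giving [17, 4].

[17, 4]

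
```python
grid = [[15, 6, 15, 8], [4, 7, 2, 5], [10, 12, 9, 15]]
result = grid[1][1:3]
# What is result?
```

grid[1] = [4, 7, 2, 5]. grid[1] has length 4. The slice grid[1][1:3] selects indices [1, 2] (1->7, 2->2), giving [7, 2].

[7, 2]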